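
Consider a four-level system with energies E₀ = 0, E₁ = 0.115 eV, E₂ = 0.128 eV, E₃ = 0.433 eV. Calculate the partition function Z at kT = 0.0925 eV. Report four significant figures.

Eᵢ/kT = 0, 1.24324, 1.38378, 4.68108.
Z = Σ e^(−Eᵢ/kT) = e^(−0) + e^(−1.24324) + e^(−1.38378) + e^(−4.68108) = 1.00000 + 0.288448 + 0.250629 + 0.00926900 = 1.54835.

Z = 1.548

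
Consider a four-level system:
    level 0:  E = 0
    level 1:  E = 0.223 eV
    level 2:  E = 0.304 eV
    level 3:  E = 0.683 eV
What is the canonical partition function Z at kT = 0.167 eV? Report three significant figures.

Z = 1.44

Eᵢ/kT = 0, 1.3353, 1.8204, 4.0898.
Z = Σ e^(−Eᵢ/kT) = e^(−0) + e^(−1.3353) + e^(−1.8204) + e^(−4.0898) = 1.0000 + 0.26308 + 0.16196 + 0.016743 = 1.4418.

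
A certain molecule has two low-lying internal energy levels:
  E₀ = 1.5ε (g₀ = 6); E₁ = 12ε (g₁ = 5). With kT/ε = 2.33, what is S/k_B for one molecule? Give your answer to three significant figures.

1.84

Eᵢ/kT = 0.64378, 5.1502.
Z = Σ gᵢe^(−Eᵢ/kT) = 6·e^(−0.64378) + 5·e^(−5.1502) = 3.1518 + 0.028991 = 3.1808.
⟨E⟩ = Σ EᵢPᵢ = 1.5957 ε.
S/k_B = ln Z + ⟨E⟩/kT = ln(3.1808) + 1.5957/2.33 = 1.1571 + 0.68485 = 1.84.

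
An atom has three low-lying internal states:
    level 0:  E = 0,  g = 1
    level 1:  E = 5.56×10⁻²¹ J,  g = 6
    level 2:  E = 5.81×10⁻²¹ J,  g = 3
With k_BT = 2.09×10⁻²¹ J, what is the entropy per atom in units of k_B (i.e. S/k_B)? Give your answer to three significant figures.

Eᵢ/kT = 0, 2.6603, 2.7799.
Z = Σ gᵢe^(−Eᵢ/kT) = 1·e^(−0) + 6·e^(−2.6603) + 3·e^(−2.7799) = 1.0000 + 0.41956 + 0.18613 = 1.6057.
⟨E⟩ = Σ EᵢPᵢ = 2.1263 ×10⁻²¹ J.
S/k_B = ln Z + ⟨E⟩/kT = ln(1.6057) + 2.1263/2.09 = 0.47356 + 1.0174 = 1.49.

1.49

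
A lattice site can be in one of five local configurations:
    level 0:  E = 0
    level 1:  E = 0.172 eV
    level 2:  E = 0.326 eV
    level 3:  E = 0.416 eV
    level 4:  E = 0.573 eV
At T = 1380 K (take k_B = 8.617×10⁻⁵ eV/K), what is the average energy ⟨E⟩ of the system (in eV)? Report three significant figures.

0.0588 eV

k_BT = 8.617×10⁻⁵ × 1380 K = 0.11891 eV.
Eᵢ/kT = 0, 1.4465, 2.7416, 3.4984, 4.8188.
Z = Σ e^(−Eᵢ/kT) = e^(−0) + e^(−1.4465) + e^(−2.7416) + e^(−3.4984) + e^(−4.8188) = 1.0000 + 0.23539 + 0.064467 + 0.030246 + 0.0080765 = 1.3382.
⟨E⟩ = Σ Eᵢ e^(−Eᵢ/kT) / Z = (0·1.0000 + 0.172·0.23539 + 0.326·0.064467 + 0.416·0.030246 + 0.573·0.0080765) / 1.3382 = 0.0588 eV.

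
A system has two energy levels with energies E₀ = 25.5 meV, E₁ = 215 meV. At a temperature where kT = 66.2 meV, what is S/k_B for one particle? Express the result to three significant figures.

Eᵢ/kT = 0.38520, 3.2477.
Z = Σ e^(−Eᵢ/kT) = e^(−0.38520) + e^(−3.2477) = 0.68031 + 0.038863 = 0.71917.
⟨E⟩ = Σ EᵢPᵢ = 35.740 meV.
S/k_B = ln Z + ⟨E⟩/kT = ln(0.71917) + 35.740/66.2 = -0.32966 + 0.53988 = 0.210.

0.210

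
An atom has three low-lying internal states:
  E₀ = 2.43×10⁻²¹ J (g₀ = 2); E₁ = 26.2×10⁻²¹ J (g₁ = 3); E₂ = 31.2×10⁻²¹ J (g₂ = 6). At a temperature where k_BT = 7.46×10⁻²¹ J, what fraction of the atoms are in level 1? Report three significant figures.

0.0551

Eᵢ/kT = 0.32574, 3.5121, 4.1823.
Z = Σ gᵢe^(−Eᵢ/kT) = 2·e^(−0.32574) + 3·e^(−3.5121) + 6·e^(−4.1823) = 1.4440 + 0.089503 + 0.091580 = 1.6251.
P₁ = g₁ e^(−E₁/kT) / Z = 0.089503/1.6251 = 0.0551.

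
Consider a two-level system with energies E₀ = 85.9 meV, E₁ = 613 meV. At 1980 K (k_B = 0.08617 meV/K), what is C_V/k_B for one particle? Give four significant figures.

0.3975

k_BT = 0.08617 × 1980 K = 170.617 meV.
Eᵢ/kT = 0.503467, 3.59284.
Z = Σ e^(−Eᵢ/kT) = e^(−0.503467) + e^(−3.59284) = 0.604431 + 0.0275201 = 0.631951.
⟨E⟩ = 108.854 meV, ⟨E²⟩ = 23421.4 meV².
C_V/k_B = (⟨E²⟩ − ⟨E⟩²)/(kT)² = (23421.4 − 11849.2)/29110.2 = 0.3975.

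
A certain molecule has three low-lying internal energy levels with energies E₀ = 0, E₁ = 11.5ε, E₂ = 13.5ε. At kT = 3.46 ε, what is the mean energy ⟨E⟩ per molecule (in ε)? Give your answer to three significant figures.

Eᵢ/kT = 0, 3.3237, 3.9017.
Z = Σ e^(−Eᵢ/kT) = e^(−0) + e^(−3.3237) + e^(−3.9017) = 1.0000 + 0.036019 + 0.020208 = 1.0562.
⟨E⟩ = Σ Eᵢ e^(−Eᵢ/kT) / Z = (0·1.0000 + 11.5·0.036019 + 13.5·0.020208) / 1.0562 = 0.650 ε.

0.650 ε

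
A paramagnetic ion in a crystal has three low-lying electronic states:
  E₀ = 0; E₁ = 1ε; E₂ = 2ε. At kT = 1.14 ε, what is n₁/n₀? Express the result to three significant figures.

0.416

n₁/n₀ = exp[−(E₁−E₀)/kT] = exp(−(1ε)/(1.14ε)) = exp(-0.87719) = 0.416.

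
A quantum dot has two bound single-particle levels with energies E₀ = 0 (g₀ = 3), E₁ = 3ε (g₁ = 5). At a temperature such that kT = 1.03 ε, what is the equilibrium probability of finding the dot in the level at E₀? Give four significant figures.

Eᵢ/kT = 0, 2.91262.
Z = Σ gᵢe^(−Eᵢ/kT) = 3·e^(−0) + 5·e^(−2.91262) = 3.00000 + 0.271666 = 3.27167.
P₀ = g₀ e^(−E₀/kT) / Z = 3.00000/3.27167 = 0.9170.

0.9170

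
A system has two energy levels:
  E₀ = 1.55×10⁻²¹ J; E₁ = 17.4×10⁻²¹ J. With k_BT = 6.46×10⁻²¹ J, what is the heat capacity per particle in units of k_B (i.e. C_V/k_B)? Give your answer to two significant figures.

0.44

Eᵢ/kT = 0.2399, 2.693.
Z = Σ e^(−Eᵢ/kT) = e^(−0.2399) + e^(−2.693) = 0.7867 + 0.06768 = 0.8544.
⟨E⟩ = 2.805, ⟨E²⟩ = 26.19.
C_V/k_B = (⟨E²⟩ − ⟨E⟩²)/(kT)² = (26.19 − 7.868)/41.73 = 0.44.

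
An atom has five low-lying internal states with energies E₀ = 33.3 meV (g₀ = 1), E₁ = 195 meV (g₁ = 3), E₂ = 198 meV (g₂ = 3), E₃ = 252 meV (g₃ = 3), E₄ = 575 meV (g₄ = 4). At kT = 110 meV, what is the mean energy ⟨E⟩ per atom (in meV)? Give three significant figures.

Eᵢ/kT = 0.30273, 1.7727, 1.8000, 2.2909, 5.2273.
Z = Σ gᵢe^(−Eᵢ/kT) = 1·e^(−0.30273) + 3·e^(−1.7727) + 3·e^(−1.8000) + 3·e^(−2.2909) + 4·e^(−5.2273) = 0.73880 + 0.50962 + 0.49590 + 0.30353 + 0.021472 = 2.0693.
⟨E⟩ = Σ Eᵢ gᵢe^(−Eᵢ/kT) / Z = (33.3·0.73880 + 195·0.50962 + 198·0.49590 + 252·0.30353 + 575·0.021472) / 2.0693 = 150 meV.

150 meV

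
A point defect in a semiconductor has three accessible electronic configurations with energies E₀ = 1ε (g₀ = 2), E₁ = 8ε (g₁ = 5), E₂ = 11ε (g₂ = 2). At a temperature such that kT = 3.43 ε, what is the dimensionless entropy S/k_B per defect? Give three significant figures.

1.61

Eᵢ/kT = 0.29155, 2.3324, 3.2070.
Z = Σ gᵢe^(−Eᵢ/kT) = 2·e^(−0.29155) + 5·e^(−2.3324) + 2·e^(−3.2070) = 1.4942 + 0.48531 + 0.080956 = 2.0605.
⟨E⟩ = Σ EᵢPᵢ = 3.0416 ε.
S/k_B = ln Z + ⟨E⟩/kT = ln(2.0605) + 3.0416/3.43 = 0.72295 + 0.88676 = 1.61.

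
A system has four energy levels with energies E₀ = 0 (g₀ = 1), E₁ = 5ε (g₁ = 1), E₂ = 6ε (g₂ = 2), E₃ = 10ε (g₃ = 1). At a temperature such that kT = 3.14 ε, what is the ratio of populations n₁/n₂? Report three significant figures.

n₁/n₂ = (g₁/g₂) exp[−(E₁−E₂)/kT] = (1/2) × exp(−(-1ε)/(3.14ε)) = (1/2) × exp(0.31847) = 0.688.

0.688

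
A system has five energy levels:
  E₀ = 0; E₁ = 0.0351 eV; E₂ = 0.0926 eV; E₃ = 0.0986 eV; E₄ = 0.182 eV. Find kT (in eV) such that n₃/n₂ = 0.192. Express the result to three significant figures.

n₃/n₂ = exp[−(E₃−E₂)/kT] = 0.192.
⇒ (E₃−E₂)/kT = ln(1/0.192) = ln(5.2083) = 1.6503.
kT = 0.0060 eV / 1.6503 = 0.00364 eV.

0.00364 eV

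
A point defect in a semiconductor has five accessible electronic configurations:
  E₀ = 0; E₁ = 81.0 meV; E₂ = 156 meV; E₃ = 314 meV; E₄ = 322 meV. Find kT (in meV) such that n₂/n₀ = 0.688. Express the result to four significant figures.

n₂/n₀ = exp[−(E₂−E₀)/kT] = 0.688.
⇒ (E₂−E₀)/kT = ln(1/0.688) = ln(1.45349) = 0.373968.
kT = 156 meV / 0.373968 = 417.1 meV.

417.1 meV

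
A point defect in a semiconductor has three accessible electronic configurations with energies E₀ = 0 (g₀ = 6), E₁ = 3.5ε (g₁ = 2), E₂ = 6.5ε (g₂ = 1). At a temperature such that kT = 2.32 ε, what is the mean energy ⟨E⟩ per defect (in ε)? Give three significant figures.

0.299 ε

Eᵢ/kT = 0, 1.5086, 2.8017.
Z = Σ gᵢe^(−Eᵢ/kT) = 6·e^(−0) + 2·e^(−1.5086) + 1·e^(−2.8017) = 6.0000 + 0.44244 + 0.060707 = 6.5031.
⟨E⟩ = Σ Eᵢ gᵢe^(−Eᵢ/kT) / Z = (0·6.0000 + 3.5·0.44244 + 6.5·0.060707) / 6.5031 = 0.299 ε.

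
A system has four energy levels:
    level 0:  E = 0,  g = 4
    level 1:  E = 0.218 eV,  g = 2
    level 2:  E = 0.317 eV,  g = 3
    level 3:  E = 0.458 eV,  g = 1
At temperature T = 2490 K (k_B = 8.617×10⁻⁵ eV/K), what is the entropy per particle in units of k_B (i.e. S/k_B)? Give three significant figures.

2.07

k_BT = 8.617×10⁻⁵ × 2490 K = 0.21456 eV.
Eᵢ/kT = 0, 1.0160, 1.4774, 2.1346.
Z = Σ gᵢe^(−Eᵢ/kT) = 4·e^(−0) + 2·e^(−1.0160) + 3·e^(−1.4774) + 1·e^(−2.1346) = 4.0000 + 0.72408 + 0.68469 + 0.11829 = 5.5271.
⟨E⟩ = Σ EᵢPᵢ = 0.077631 eV.
S/k_B = ln Z + ⟨E⟩/kT = ln(5.5271) + 0.077631/0.21456 = 1.7097 + 0.36181 = 2.07.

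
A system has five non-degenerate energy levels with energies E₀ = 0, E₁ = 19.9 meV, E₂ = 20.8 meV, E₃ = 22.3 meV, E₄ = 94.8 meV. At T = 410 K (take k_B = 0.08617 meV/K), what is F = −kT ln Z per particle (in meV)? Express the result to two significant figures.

-35 meV

k_BT = 0.08617 × 410 K = 35.33 meV.
Eᵢ/kT = 0, 0.5633, 0.5887, 0.6312, 2.683.
Z = Σ e^(−Eᵢ/kT) = e^(−0) + e^(−0.5633) + e^(−0.5887) + e^(−0.6312) + e^(−2.683) = 1.000 + 0.5693 + 0.5550 + 0.5320 + 0.06836 = 2.725.
F = −kT ln Z = −35.33 × ln(2.725) = −35.33 × 1.002 = -35 meV.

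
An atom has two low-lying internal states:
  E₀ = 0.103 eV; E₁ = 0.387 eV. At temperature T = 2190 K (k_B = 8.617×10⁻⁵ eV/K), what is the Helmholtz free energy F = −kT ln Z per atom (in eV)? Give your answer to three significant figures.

k_BT = 8.617×10⁻⁵ × 2190 K = 0.18871 eV.
Eᵢ/kT = 0.54581, 2.0508.
Z = Σ e^(−Eᵢ/kT) = e^(−0.54581) + e^(−2.0508) = 0.57937 + 0.12863 = 0.70800.
F = −kT ln Z = −0.18871 × ln(0.70800) = −0.18871 × -0.34531 = 0.0652 eV.

0.0652 eV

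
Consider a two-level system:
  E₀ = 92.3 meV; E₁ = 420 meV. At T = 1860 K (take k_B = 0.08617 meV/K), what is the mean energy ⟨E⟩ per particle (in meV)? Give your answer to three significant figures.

130 meV

k_BT = 0.08617 × 1860 K = 160.28 meV.
Eᵢ/kT = 0.57587, 2.6204.
Z = Σ e^(−Eᵢ/kT) = e^(−0.57587) + e^(−2.6204) = 0.56222 + 0.072774 = 0.63499.
⟨E⟩ = Σ Eᵢ e^(−Eᵢ/kT) / Z = (92.3·0.56222 + 420·0.072774) / 0.63499 = 130 meV.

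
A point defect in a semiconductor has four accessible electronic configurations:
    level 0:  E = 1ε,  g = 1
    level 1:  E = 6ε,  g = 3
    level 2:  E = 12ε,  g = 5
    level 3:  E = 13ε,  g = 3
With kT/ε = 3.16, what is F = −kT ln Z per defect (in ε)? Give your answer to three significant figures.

Eᵢ/kT = 0.31646, 1.8987, 3.7975, 4.1139.
Z = Σ gᵢe^(−Eᵢ/kT) = 1·e^(−0.31646) + 3·e^(−1.8987) + 5·e^(−3.7975) + 3·e^(−4.1139) = 0.72872 + 0.44929 + 0.11213 + 0.049032 = 1.3392.
F = −kT ln Z = −3.16 × ln(1.3392) = −3.16 × 0.29207 = -0.923 ε.

-0.923 ε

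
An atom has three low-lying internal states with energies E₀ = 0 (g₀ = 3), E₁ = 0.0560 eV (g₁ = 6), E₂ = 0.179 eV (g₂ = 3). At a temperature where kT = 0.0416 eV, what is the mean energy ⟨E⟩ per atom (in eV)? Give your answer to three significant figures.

0.0206 eV

Eᵢ/kT = 0, 1.3462, 4.3029.
Z = Σ gᵢe^(−Eᵢ/kT) = 3·e^(−0) + 6·e^(−1.3462) + 3·e^(−4.3029) = 3.0000 + 1.5614 + 0.040588 = 4.6020.
⟨E⟩ = Σ Eᵢ gᵢe^(−Eᵢ/kT) / Z = (0·3.0000 + 0.0560·1.5614 + 0.179·0.040588) / 4.6020 = 0.0206 eV.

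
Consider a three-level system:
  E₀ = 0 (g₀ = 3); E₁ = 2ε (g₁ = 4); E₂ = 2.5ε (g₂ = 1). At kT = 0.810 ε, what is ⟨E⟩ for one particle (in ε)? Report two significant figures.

0.23 ε

Eᵢ/kT = 0, 2.469, 3.086.
Z = Σ gᵢe^(−Eᵢ/kT) = 3·e^(−0) + 4·e^(−2.469) + 1·e^(−3.086) = 3.000 + 0.3387 + 0.04568 = 3.384.
⟨E⟩ = Σ Eᵢ gᵢe^(−Eᵢ/kT) / Z = (0·3.000 + 2·0.3387 + 2.5·0.04568) / 3.384 = 0.23 ε.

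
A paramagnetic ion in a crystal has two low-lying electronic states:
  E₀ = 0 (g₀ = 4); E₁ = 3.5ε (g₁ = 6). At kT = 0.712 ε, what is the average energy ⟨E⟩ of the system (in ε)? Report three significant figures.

Eᵢ/kT = 0, 4.9157.
Z = Σ gᵢe^(−Eᵢ/kT) = 4·e^(−0) + 6·e^(−4.9157) = 4.0000 + 0.043984 = 4.0440.
⟨E⟩ = Σ Eᵢ gᵢe^(−Eᵢ/kT) / Z = (0·4.0000 + 3.5·0.043984) / 4.0440 = 0.0381 ε.

0.0381 ε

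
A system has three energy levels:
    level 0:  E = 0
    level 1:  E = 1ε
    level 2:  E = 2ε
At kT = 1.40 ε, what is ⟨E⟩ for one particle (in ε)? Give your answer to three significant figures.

Eᵢ/kT = 0, 0.71429, 1.4286.
Z = Σ e^(−Eᵢ/kT) = e^(−0) + e^(−0.71429) + e^(−1.4286) = 1.0000 + 0.48954 + 0.23964 = 1.7292.
⟨E⟩ = Σ Eᵢ e^(−Eᵢ/kT) / Z = (0·1.0000 + 1·0.48954 + 2·0.23964) / 1.7292 = 0.560 ε.

0.560 ε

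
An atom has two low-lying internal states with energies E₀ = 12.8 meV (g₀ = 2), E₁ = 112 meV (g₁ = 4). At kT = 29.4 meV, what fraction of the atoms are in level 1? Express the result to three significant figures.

Eᵢ/kT = 0.43537, 3.8095.
Z = Σ gᵢe^(−Eᵢ/kT) = 2·e^(−0.43537) + 4·e^(−3.8095) = 1.2941 + 0.088637 = 1.3827.
P₁ = g₁ e^(−E₁/kT) / Z = 0.088637/1.3827 = 0.0641.

0.0641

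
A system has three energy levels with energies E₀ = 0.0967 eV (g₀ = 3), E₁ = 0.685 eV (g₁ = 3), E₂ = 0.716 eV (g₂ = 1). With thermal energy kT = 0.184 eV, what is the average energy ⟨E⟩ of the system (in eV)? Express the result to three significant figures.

0.126 eV

Eᵢ/kT = 0.52554, 3.7228, 3.8913.
Z = Σ gᵢe^(−Eᵢ/kT) = 3·e^(−0.52554) + 3·e^(−3.7228) + 1·e^(−3.8913) = 1.7737 + 0.072499 + 0.020419 = 1.8666.
⟨E⟩ = Σ Eᵢ gᵢe^(−Eᵢ/kT) / Z = (0.0967·1.7737 + 0.685·0.072499 + 0.716·0.020419) / 1.8666 = 0.126 eV.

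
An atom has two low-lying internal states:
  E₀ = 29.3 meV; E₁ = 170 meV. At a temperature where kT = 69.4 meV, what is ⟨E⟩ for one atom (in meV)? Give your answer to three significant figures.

45.7 meV

Eᵢ/kT = 0.42219, 2.4496.
Z = Σ e^(−Eᵢ/kT) = e^(−0.42219) + e^(−2.4496) = 0.65561 + 0.086328 = 0.74194.
⟨E⟩ = Σ Eᵢ e^(−Eᵢ/kT) / Z = (29.3·0.65561 + 170·0.086328) / 0.74194 = 45.7 meV.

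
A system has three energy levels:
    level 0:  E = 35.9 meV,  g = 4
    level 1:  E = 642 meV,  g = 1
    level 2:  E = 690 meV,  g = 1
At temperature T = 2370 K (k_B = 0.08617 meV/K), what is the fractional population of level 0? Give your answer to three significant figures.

k_BT = 0.08617 × 2370 K = 204.22 meV.
Eᵢ/kT = 0.17579, 3.1437, 3.3787.
Z = Σ gᵢe^(−Eᵢ/kT) = 4·e^(−0.17579) + 1·e^(−3.1437) + 1·e^(−3.3787) = 3.3552 + 0.043123 + 0.034092 = 3.4324.
P₀ = g₀ e^(−E₀/kT) / Z = 3.3552/3.4324 = 0.978.

0.978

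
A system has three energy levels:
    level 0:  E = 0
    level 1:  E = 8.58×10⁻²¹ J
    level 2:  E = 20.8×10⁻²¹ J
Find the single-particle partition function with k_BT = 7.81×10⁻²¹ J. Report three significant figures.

Z = 1.40

Eᵢ/kT = 0, 1.0986, 2.6633.
Z = Σ e^(−Eᵢ/kT) = e^(−0) + e^(−1.0986) + e^(−2.6633) = 1.0000 + 0.33334 + 0.069718 = 1.4031.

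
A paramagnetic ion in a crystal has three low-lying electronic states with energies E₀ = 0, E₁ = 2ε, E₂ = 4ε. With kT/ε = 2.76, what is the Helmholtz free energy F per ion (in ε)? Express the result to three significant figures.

Eᵢ/kT = 0, 0.72464, 1.4493.
Z = Σ e^(−Eᵢ/kT) = e^(−0) + e^(−0.72464) + e^(−1.4493) = 1.0000 + 0.48450 + 0.23473 = 1.7192.
F = −kT ln Z = −2.76 × ln(1.7192) = −2.76 × 0.54186 = -1.50 ε.

-1.50 ε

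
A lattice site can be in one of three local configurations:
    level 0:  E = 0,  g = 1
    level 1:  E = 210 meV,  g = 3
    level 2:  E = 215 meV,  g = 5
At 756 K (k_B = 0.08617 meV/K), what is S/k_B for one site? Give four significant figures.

k_BT = 0.08617 × 756 K = 65.1445 meV.
Eᵢ/kT = 0, 3.22360, 3.30036.
Z = Σ gᵢe^(−Eᵢ/kT) = 1·e^(−0) + 3·e^(−3.22360) + 5·e^(−3.30036) = 1.00000 + 0.119434 + 0.184349 = 1.30378.
⟨E⟩ = Σ EᵢPᵢ = 49.6373 meV.
S/k_B = ln Z + ⟨E⟩/kT = ln(1.30378) + 49.6373/65.1445 = 0.265268 + 0.761957 = 1.027.

1.027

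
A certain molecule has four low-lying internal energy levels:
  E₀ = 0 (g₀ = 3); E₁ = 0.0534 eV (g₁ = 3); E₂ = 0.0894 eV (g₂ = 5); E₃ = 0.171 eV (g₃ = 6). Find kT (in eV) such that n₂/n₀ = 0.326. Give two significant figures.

n₂/n₀ = (g₂/g₀) exp[−(E₂−E₀)/kT] = 0.326.
⇒ (E₂−E₀)/kT = ln((5/3)/0.326) = ln(5.112) = 1.632.
kT = 0.0894 eV / 1.632 = 0.055 eV.

0.055 eV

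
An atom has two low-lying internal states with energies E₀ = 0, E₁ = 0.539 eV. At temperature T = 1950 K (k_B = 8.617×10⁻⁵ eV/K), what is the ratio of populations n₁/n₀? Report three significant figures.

k_BT = 8.617×10⁻⁵ × 1950 K = 0.16803 eV.
n₁/n₀ = exp[−(E₁−E₀)/kT] = exp(−(0.539 eV)/(0.16803 eV)) = exp(-3.2078) = 0.0404.

0.0404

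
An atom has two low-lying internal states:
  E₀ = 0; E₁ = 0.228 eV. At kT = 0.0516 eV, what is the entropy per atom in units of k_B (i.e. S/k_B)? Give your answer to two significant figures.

0.065

Eᵢ/kT = 0, 4.419.
Z = Σ e^(−Eᵢ/kT) = e^(−0) + e^(−4.419) = 1.000 + 0.01205 = 1.012.
⟨E⟩ = Σ EᵢPᵢ = 0.002715 eV.
S/k_B = ln Z + ⟨E⟩/kT = ln(1.012) + 0.002715/0.0516 = 0.01193 + 0.05262 = 0.065.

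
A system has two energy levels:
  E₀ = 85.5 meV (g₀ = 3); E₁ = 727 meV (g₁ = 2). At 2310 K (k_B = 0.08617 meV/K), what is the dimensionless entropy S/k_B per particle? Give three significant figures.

k_BT = 0.08617 × 2310 K = 199.05 meV.
Eᵢ/kT = 0.42954, 3.6523.
Z = Σ gᵢe^(−Eᵢ/kT) = 3·e^(−0.42954) + 2·e^(−3.6523) = 1.9524 + 0.051863 = 2.0043.
⟨E⟩ = Σ EᵢPᵢ = 102.10 meV.
S/k_B = ln Z + ⟨E⟩/kT = ln(2.0043) + 102.10/199.05 = 0.69529 + 0.51294 = 1.21.

1.21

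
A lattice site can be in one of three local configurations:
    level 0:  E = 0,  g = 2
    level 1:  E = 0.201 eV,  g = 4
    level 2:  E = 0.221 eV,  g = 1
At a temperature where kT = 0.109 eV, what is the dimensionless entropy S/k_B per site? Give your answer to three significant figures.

Eᵢ/kT = 0, 1.8440, 2.0275.
Z = Σ gᵢe^(−Eᵢ/kT) = 2·e^(−0) + 4·e^(−1.8440) + 1·e^(−2.0275) = 2.0000 + 0.63273 + 0.13166 = 2.7644.
⟨E⟩ = Σ EᵢPᵢ = 0.056531 eV.
S/k_B = ln Z + ⟨E⟩/kT = ln(2.7644) + 0.056531/0.109 = 1.0168 + 0.51863 = 1.54.

1.54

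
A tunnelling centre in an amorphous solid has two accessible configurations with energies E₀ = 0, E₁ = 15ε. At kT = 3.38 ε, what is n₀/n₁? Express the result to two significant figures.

n₀/n₁ = exp[−(E₀−E₁)/kT] = exp(−(-15ε)/(3.38ε)) = exp(4.438) = 85.

85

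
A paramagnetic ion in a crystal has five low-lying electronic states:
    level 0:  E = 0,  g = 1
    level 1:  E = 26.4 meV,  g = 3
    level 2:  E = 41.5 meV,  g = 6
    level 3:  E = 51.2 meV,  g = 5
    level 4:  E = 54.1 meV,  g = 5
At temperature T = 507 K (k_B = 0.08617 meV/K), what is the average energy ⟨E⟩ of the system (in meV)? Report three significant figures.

37.4 meV

k_BT = 0.08617 × 507 K = 43.688 meV.
Eᵢ/kT = 0, 0.60428, 0.94992, 1.1719, 1.2383.
Z = Σ gᵢe^(−Eᵢ/kT) = 1·e^(−0) + 3·e^(−0.60428) + 6·e^(−0.94992) + 5·e^(−1.1719) + 5·e^(−1.2383) = 1.0000 + 1.6394 + 2.3206 + 1.5489 + 1.4494 = 7.9583.
⟨E⟩ = Σ Eᵢ gᵢe^(−Eᵢ/kT) / Z = (0·1.0000 + 26.4·1.6394 + 41.5·2.3206 + 51.2·1.5489 + 54.1·1.4494) / 7.9583 = 37.4 meV.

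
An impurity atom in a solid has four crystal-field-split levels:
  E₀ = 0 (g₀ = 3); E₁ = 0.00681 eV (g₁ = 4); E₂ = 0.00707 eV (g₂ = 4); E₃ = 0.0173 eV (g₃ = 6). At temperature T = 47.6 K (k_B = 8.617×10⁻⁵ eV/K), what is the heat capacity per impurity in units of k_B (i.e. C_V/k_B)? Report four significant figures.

0.8744

k_BT = 8.617×10⁻⁵ × 47.6 K = 0.00410169 eV.
Eᵢ/kT = 0, 1.66029, 1.72368, 4.21777.
Z = Σ gᵢe^(−Eᵢ/kT) = 3·e^(−0) + 4·e^(−1.66029) + 4·e^(−1.72368) + 6·e^(−4.21777) = 3.00000 + 0.760335 + 0.713634 + 0.0883888 = 4.56236.
⟨E⟩ = 0.00257595 eV, ⟨E²⟩ = 0.0000213456 eV².
C_V/k_B = (⟨E²⟩ − ⟨E⟩²)/(kT)² = (0.0000213456 − 0.00000663552)/0.0000168239 = 0.8744.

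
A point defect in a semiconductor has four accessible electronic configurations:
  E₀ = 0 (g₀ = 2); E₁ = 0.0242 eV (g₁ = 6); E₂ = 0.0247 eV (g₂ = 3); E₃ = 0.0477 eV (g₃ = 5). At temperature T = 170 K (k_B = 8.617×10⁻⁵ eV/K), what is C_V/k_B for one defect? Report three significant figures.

k_BT = 8.617×10⁻⁵ × 170 K = 0.014649 eV.
Eᵢ/kT = 0, 1.6520, 1.6861, 3.2562.
Z = Σ gᵢe^(−Eᵢ/kT) = 2·e^(−0) + 6·e^(−1.6520) + 3·e^(−1.6861) + 5·e^(−3.2562) = 2.0000 + 1.1500 + 0.55572 + 0.19267 = 3.8984.
⟨E⟩ = 0.013017 eV, ⟨E²⟩ = 0.00037218 eV².
C_V/k_B = (⟨E²⟩ − ⟨E⟩²)/(kT)² = (0.00037218 − 0.00016944)/0.00021459 = 0.945.

0.945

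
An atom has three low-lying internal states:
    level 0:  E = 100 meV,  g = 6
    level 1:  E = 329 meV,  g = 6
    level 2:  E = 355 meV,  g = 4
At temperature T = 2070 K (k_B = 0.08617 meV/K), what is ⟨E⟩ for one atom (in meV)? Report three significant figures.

k_BT = 0.08617 × 2070 K = 178.37 meV.
Eᵢ/kT = 0.56063, 1.8445, 1.9902.
Z = Σ gᵢe^(−Eᵢ/kT) = 6·e^(−0.56063) + 6·e^(−1.8445) + 4·e^(−1.9902) = 3.4251 + 0.94863 + 0.54667 = 4.9204.
⟨E⟩ = Σ Eᵢ gᵢe^(−Eᵢ/kT) / Z = (100·3.4251 + 329·0.94863 + 355·0.54667) / 4.9204 = 172 meV.

172 meV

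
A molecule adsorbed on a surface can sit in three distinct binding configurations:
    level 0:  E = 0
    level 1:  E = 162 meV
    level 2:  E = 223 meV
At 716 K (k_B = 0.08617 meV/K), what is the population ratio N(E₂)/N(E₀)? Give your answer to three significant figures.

k_BT = 0.08617 × 716 K = 61.698 meV.
n₂/n₀ = exp[−(E₂−E₀)/kT] = exp(−(223 meV)/(61.698 meV)) = exp(-3.6144) = 0.0269.

0.0269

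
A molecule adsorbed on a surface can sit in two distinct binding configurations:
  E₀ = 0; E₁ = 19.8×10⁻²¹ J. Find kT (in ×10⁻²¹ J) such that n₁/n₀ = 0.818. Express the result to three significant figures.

98.6 ×10⁻²¹ J

n₁/n₀ = exp[−(E₁−E₀)/kT] = 0.818.
⇒ (E₁−E₀)/kT = ln(1/0.818) = ln(1.2225) = 0.20090.
kT = 19.8 ×10⁻²¹ J / 0.20090 = 98.6 ×10⁻²¹ J.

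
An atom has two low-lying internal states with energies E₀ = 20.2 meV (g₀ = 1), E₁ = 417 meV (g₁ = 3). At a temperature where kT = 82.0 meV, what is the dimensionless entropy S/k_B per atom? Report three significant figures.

Eᵢ/kT = 0.24634, 5.0854.
Z = Σ gᵢe^(−Eᵢ/kT) = 1·e^(−0.24634) + 3·e^(−5.0854) = 0.78166 + 0.018559 = 0.80022.
⟨E⟩ = Σ EᵢPᵢ = 29.403 meV.
S/k_B = ln Z + ⟨E⟩/kT = ln(0.80022) + 29.403/82.0 = -0.22287 + 0.35857 = 0.136.

0.136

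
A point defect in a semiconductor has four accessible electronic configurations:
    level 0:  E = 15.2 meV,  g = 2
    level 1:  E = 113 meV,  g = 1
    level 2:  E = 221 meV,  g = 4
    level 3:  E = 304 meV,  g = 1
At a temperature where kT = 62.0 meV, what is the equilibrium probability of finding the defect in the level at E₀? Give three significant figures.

0.847

Eᵢ/kT = 0.24516, 1.8226, 3.5645, 4.9032.
Z = Σ gᵢe^(−Eᵢ/kT) = 2·e^(−0.24516) + 1·e^(−1.8226) + 4·e^(−3.5645) + 1·e^(−4.9032) = 1.5652 + 0.16161 + 0.11324 + 0.0074228 = 1.8475.
P₀ = g₀ e^(−E₀/kT) / Z = 1.5652/1.8475 = 0.847.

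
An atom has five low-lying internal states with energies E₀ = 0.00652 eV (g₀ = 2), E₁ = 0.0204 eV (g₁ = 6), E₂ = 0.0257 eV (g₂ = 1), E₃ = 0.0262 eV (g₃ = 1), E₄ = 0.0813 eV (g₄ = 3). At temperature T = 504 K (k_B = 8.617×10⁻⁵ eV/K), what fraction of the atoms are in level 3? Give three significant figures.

0.0778

k_BT = 8.617×10⁻⁵ × 504 K = 0.043430 eV.
Eᵢ/kT = 0.15013, 0.46972, 0.59176, 0.60327, 1.8720.
Z = Σ gᵢe^(−Eᵢ/kT) = 2·e^(−0.15013) + 6·e^(−0.46972) + 1·e^(−0.59176) + 1·e^(−0.60327) + 3·e^(−1.8720) = 1.7212 + 3.7511 + 0.55335 + 0.54702 + 0.46145 = 7.0341.
P₃ = g₃ e^(−E₃/kT) / Z = 0.54702/7.0341 = 0.0778.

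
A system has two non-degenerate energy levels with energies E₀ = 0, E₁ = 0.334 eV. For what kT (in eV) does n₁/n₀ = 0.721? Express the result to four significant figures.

1.021 eV

n₁/n₀ = exp[−(E₁−E₀)/kT] = 0.721.
⇒ (E₁−E₀)/kT = ln(1/0.721) = ln(1.38696) = 0.327114.
kT = 0.334 eV / 0.327114 = 1.021 eV.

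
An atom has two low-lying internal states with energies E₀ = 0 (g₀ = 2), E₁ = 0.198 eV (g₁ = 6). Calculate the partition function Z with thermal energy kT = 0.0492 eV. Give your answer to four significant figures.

Eᵢ/kT = 0, 4.02439.
Z = Σ gᵢe^(−Eᵢ/kT) = 2·e^(−0) + 6·e^(−4.02439) = 2.00000 + 0.107246 = 2.10725.

Z = 2.107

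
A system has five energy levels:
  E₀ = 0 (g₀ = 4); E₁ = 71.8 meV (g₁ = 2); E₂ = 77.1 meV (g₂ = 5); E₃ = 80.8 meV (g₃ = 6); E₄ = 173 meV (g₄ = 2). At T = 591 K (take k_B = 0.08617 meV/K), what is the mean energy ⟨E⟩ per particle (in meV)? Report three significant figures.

k_BT = 0.08617 × 591 K = 50.926 meV.
Eᵢ/kT = 0, 1.4099, 1.5140, 1.5866, 3.3971.
Z = Σ gᵢe^(−Eᵢ/kT) = 4·e^(−0) + 2·e^(−1.4099) + 5·e^(−1.5140) + 6·e^(−1.5866) + 2·e^(−3.3971) = 4.0000 + 0.48834 + 1.1001 + 1.2277 + 0.066940 = 6.8831.
⟨E⟩ = Σ Eᵢ gᵢe^(−Eᵢ/kT) / Z = (0·4.0000 + 71.8·0.48834 + 77.1·1.1001 + 80.8·1.2277 + 173·0.066940) / 6.8831 = 33.5 meV.

33.5 meV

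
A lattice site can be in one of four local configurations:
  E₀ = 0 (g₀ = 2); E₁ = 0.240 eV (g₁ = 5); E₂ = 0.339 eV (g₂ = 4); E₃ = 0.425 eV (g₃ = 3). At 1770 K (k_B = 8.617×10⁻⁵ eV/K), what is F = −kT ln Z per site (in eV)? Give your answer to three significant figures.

k_BT = 8.617×10⁻⁵ × 1770 K = 0.15252 eV.
Eᵢ/kT = 0, 1.5736, 2.2227, 2.7865.
Z = Σ gᵢe^(−Eᵢ/kT) = 2·e^(−0) + 5·e^(−1.5736) + 4·e^(−2.2227) + 3·e^(−2.7865) = 2.0000 + 1.0365 + 0.43327 + 0.18491 = 3.6547.
F = −kT ln Z = −0.15252 × ln(3.6547) = −0.15252 × 1.2960 = -0.198 eV.

-0.198 eV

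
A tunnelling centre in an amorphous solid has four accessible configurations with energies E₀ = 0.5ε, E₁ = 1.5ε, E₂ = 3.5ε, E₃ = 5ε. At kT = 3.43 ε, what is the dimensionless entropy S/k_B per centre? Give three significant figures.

1.27

Eᵢ/kT = 0.14577, 0.43732, 1.0204, 1.4577.
Z = Σ e^(−Eᵢ/kT) = e^(−0.14577) + e^(−0.43732) + e^(−1.0204) + e^(−1.4577) = 0.86436 + 0.64576 + 0.36045 + 0.23277 = 2.1033.
⟨E⟩ = Σ EᵢPᵢ = 1.8192 ε.
S/k_B = ln Z + ⟨E⟩/kT = ln(2.1033) + 1.8192/3.43 = 0.74351 + 0.53038 = 1.27.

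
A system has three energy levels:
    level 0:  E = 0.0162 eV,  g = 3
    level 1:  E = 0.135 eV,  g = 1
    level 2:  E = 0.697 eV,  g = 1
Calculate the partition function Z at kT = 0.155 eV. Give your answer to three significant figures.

Eᵢ/kT = 0.10452, 0.87097, 4.4968.
Z = Σ gᵢe^(−Eᵢ/kT) = 3·e^(−0.10452) + 1·e^(−0.87097) + 1·e^(−4.4968) = 2.7023 + 0.41855 + 0.011145 = 3.1320.

Z = 3.13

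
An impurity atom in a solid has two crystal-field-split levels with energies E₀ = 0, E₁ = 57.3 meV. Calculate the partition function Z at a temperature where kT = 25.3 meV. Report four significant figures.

Z = 1.104

Eᵢ/kT = 0, 2.26482.
Z = Σ e^(−Eᵢ/kT) = e^(−0) + e^(−2.26482) = 1.00000 + 0.103849 = 1.10385.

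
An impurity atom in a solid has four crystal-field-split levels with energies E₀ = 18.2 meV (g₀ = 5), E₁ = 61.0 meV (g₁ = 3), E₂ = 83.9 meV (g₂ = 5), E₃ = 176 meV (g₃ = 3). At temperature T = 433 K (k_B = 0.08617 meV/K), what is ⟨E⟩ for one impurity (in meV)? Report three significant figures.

33.4 meV

k_BT = 0.08617 × 433 K = 37.312 meV.
Eᵢ/kT = 0.48778, 1.6349, 2.2486, 4.7170.
Z = Σ gᵢe^(−Eᵢ/kT) = 5·e^(−0.48778) + 3·e^(−1.6349) + 5·e^(−2.2486) + 3·e^(−4.7170) = 3.0699 + 0.58492 + 0.52773 + 0.026826 = 4.2094.
⟨E⟩ = Σ Eᵢ gᵢe^(−Eᵢ/kT) / Z = (18.2·3.0699 + 61.0·0.58492 + 83.9·0.52773 + 176·0.026826) / 4.2094 = 33.4 meV.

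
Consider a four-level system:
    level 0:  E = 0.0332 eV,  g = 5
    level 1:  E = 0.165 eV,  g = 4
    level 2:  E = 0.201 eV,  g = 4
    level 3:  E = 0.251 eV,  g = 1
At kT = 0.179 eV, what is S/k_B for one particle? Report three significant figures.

Eᵢ/kT = 0.18547, 0.92179, 1.1229, 1.4022.
Z = Σ gᵢe^(−Eᵢ/kT) = 5·e^(−0.18547) + 4·e^(−0.92179) + 4·e^(−1.1229) + 1·e^(−1.4022) = 4.1536 + 1.5912 + 1.3013 + 0.24606 = 7.2922.
⟨E⟩ = Σ EᵢPᵢ = 0.099253 eV.
S/k_B = ln Z + ⟨E⟩/kT = ln(7.2922) + 0.099253/0.179 = 1.9868 + 0.55449 = 2.54.

2.54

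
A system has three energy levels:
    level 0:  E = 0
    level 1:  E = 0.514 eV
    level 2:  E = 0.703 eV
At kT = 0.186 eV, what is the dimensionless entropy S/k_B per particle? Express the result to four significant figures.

0.3224

Eᵢ/kT = 0, 2.76344, 3.77957.
Z = Σ e^(−Eᵢ/kT) = e^(−0) + e^(−2.76344) + e^(−3.77957) = 1.00000 + 0.0630744 + 0.0228325 = 1.08591.
⟨E⟩ = Σ EᵢPᵢ = 0.0446367 eV.
S/k_B = ln Z + ⟨E⟩/kT = ln(1.08591) + 0.0446367/0.186 = 0.0824183 + 0.239982 = 0.3224.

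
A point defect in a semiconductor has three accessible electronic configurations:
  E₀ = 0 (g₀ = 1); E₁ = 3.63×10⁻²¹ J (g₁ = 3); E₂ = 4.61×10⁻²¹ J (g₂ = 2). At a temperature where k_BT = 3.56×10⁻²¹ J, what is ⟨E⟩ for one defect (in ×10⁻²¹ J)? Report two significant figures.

2.5 ×10⁻²¹ J

Eᵢ/kT = 0, 1.020, 1.295.
Z = Σ gᵢe^(−Eᵢ/kT) = 1·e^(−0) + 3·e^(−1.020) + 2·e^(−1.295) = 1.000 + 1.082 + 0.5478 = 2.630.
⟨E⟩ = Σ Eᵢ gᵢe^(−Eᵢ/kT) / Z = (0·1.000 + 3.63·1.082 + 4.61·0.5478) / 2.630 = 2.5 ×10⁻²¹ J.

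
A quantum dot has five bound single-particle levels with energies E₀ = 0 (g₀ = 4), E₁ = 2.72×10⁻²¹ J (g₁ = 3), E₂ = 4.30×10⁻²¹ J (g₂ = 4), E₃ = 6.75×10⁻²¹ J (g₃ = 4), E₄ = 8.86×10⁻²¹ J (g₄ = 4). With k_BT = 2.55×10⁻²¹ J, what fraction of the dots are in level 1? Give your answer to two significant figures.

Eᵢ/kT = 0, 1.067, 1.686, 2.647, 3.475.
Z = Σ gᵢe^(−Eᵢ/kT) = 4·e^(−0) + 3·e^(−1.067) + 4·e^(−1.686) + 4·e^(−2.647) + 4·e^(−3.475) = 4.000 + 1.032 + 0.7410 + 0.2835 + 0.1238 = 6.180.
P₁ = g₁ e^(−E₁/kT) / Z = 1.032/6.180 = 0.17.

0.17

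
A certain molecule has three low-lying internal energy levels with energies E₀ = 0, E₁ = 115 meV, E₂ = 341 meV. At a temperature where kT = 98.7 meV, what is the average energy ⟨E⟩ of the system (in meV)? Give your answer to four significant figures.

34.71 meV

Eᵢ/kT = 0, 1.16515, 3.45491.
Z = Σ e^(−Eᵢ/kT) = e^(−0) + e^(−1.16515) + e^(−3.45491) = 1.00000 + 0.311876 + 0.0315901 = 1.34347.
⟨E⟩ = Σ Eᵢ e^(−Eᵢ/kT) / Z = (0·1.00000 + 115·0.311876 + 341·0.0315901) / 1.34347 = 34.71 meV.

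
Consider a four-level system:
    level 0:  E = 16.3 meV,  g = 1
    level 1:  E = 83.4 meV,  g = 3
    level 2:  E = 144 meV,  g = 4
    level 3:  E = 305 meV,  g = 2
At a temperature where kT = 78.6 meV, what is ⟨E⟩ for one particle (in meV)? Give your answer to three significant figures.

Eᵢ/kT = 0.20738, 1.0611, 1.8321, 3.8804.
Z = Σ gᵢe^(−Eᵢ/kT) = 1·e^(−0.20738) + 3·e^(−1.0611) + 4·e^(−1.8321) + 2·e^(−3.8804) = 0.81271 + 1.0382 + 0.64031 + 0.041285 = 2.5325.
⟨E⟩ = Σ Eᵢ gᵢe^(−Eᵢ/kT) / Z = (16.3·0.81271 + 83.4·1.0382 + 144·0.64031 + 305·0.041285) / 2.5325 = 80.8 meV.

80.8 meV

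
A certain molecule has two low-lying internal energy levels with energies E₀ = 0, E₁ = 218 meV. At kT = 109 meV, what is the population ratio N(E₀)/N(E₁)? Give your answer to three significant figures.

n₀/n₁ = exp[−(E₀−E₁)/kT] = exp(−(-218 meV)/(109 meV)) = exp(2.0000) = 7.39.

7.39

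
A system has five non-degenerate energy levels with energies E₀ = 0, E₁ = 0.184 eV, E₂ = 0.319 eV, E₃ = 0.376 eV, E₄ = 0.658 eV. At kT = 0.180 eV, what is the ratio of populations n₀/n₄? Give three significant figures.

38.7

n₀/n₄ = exp[−(E₀−E₄)/kT] = exp(−(-0.658 eV)/(0.180 eV)) = exp(3.6556) = 38.7.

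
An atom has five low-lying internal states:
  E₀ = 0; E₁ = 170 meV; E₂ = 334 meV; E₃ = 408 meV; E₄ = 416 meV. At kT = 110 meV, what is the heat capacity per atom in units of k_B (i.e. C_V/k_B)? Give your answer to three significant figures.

0.986

Eᵢ/kT = 0, 1.5455, 3.0364, 3.7091, 3.7818.
Z = Σ e^(−Eᵢ/kT) = e^(−0) + e^(−1.5455) + e^(−3.0364) + e^(−3.7091) + e^(−3.7818) = 1.0000 + 0.21321 + 0.048007 + 0.024500 + 0.022782 = 1.3085.
⟨E⟩ = 54.836 meV, ⟨E²⟩ = 14932 meV².
C_V/k_B = (⟨E²⟩ − ⟨E⟩²)/(kT)² = (14932 − 3007.0)/12100 = 0.986.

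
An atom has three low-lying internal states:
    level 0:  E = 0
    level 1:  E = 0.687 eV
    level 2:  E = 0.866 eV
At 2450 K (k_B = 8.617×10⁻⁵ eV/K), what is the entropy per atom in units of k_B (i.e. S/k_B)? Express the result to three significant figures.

k_BT = 8.617×10⁻⁵ × 2450 K = 0.21112 eV.
Eᵢ/kT = 0, 3.2541, 4.1019.
Z = Σ e^(−Eᵢ/kT) = e^(−0) + e^(−3.2541) + e^(−4.1019) = 1.0000 + 0.038616 + 0.016541 = 1.0552.
⟨E⟩ = Σ EᵢPᵢ = 0.038717 eV.
S/k_B = ln Z + ⟨E⟩/kT = ln(1.0552) + 0.038717/0.21112 = 0.053730 + 0.18339 = 0.237.

0.237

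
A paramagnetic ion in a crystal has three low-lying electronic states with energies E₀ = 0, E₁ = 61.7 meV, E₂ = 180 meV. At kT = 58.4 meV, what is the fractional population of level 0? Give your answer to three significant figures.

0.718

Eᵢ/kT = 0, 1.0565, 3.0822.
Z = Σ e^(−Eᵢ/kT) = e^(−0) + e^(−1.0565) + e^(−3.0822) = 1.0000 + 0.34767 + 0.045858 = 1.3935.
P₀ = e^(−E₀/kT) / Z = 1.0000/1.3935 = 0.718.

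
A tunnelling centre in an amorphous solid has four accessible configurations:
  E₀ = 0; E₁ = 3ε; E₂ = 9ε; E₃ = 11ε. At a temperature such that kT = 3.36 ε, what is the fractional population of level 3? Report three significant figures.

Eᵢ/kT = 0, 0.89286, 2.6786, 3.2738.
Z = Σ e^(−Eᵢ/kT) = e^(−0) + e^(−0.89286) + e^(−2.6786) + e^(−3.2738) = 1.0000 + 0.40948 + 0.068659 + 0.037862 = 1.5160.
P₃ = e^(−E₃/kT) / Z = 0.037862/1.5160 = 0.0250.

0.0250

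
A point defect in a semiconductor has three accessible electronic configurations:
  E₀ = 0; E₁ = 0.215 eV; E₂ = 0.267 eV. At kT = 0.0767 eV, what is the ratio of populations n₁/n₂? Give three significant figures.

n₁/n₂ = exp[−(E₁−E₂)/kT] = exp(−(-0.052 eV)/(0.0767 eV)) = exp(0.67797) = 1.97.

1.97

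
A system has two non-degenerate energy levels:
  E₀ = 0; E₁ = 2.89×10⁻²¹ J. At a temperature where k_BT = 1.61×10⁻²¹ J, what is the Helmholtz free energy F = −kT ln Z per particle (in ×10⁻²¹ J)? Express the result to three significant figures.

-0.247 ×10⁻²¹ J

Eᵢ/kT = 0, 1.7950.
Z = Σ e^(−Eᵢ/kT) = e^(−0) + e^(−1.7950) = 1.0000 + 0.16613 = 1.1661.
F = −kT ln Z = −1.61 × ln(1.1661) = −1.61 × 0.15366 = -0.247 ×10⁻²¹ J.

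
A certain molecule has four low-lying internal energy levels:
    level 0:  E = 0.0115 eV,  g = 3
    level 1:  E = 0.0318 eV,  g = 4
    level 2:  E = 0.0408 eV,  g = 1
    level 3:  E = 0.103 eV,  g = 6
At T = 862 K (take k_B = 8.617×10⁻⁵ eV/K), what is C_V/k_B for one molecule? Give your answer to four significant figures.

k_BT = 8.617×10⁻⁵ × 862 K = 0.0742785 eV.
Eᵢ/kT = 0.154823, 0.428118, 0.549284, 1.38667.
Z = Σ gᵢe^(−Eᵢ/kT) = 3·e^(−0.154823) + 4·e^(−0.428118) + 1·e^(−0.549284) + 6·e^(−1.38667) = 2.56970 + 2.60694 + 0.577363 + 1.49944 = 7.25344.
⟨E⟩ = 0.0400432 eV, ⟨E²⟩ = 0.00273591 eV².
C_V/k_B = (⟨E²⟩ − ⟨E⟩²)/(kT)² = (0.00273591 − 0.00160346)/0.00551730 = 0.2053.

0.2053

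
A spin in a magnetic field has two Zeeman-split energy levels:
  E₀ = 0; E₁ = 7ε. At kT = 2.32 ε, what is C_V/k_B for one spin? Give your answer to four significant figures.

Eᵢ/kT = 0, 3.01724.
Z = Σ e^(−Eᵢ/kT) = e^(−0) + e^(−3.01724) = 1.00000 + 0.0489361 = 1.04894.
⟨E⟩ = 0.326570 ε, ⟨E²⟩ = 2.28599 ε².
C_V/k_B = (⟨E²⟩ − ⟨E⟩²)/(kT)² = (2.28599 − 0.106648)/5.38240 = 0.4049.

0.4049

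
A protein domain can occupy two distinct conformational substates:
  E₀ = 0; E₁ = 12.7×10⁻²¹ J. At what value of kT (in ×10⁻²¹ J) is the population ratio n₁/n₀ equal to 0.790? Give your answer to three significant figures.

n₁/n₀ = exp[−(E₁−E₀)/kT] = 0.790.
⇒ (E₁−E₀)/kT = ln(1/0.790) = ln(1.2658) = 0.23570.
kT = 12.7 ×10⁻²¹ J / 0.23570 = 53.9 ×10⁻²¹ J.

53.9 ×10⁻²¹ J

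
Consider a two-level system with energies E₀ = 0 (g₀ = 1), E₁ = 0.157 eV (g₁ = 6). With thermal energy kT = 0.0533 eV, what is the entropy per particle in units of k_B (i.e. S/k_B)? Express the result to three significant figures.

0.980

Eᵢ/kT = 0, 2.9456.
Z = Σ gᵢe^(−Eᵢ/kT) = 1·e^(−0) + 6·e^(−2.9456) = 1.0000 + 0.31542 = 1.3154.
⟨E⟩ = Σ EᵢPᵢ = 0.037647 eV.
S/k_B = ln Z + ⟨E⟩/kT = ln(1.3154) + 0.037647/0.0533 = 0.27414 + 0.70632 = 0.980.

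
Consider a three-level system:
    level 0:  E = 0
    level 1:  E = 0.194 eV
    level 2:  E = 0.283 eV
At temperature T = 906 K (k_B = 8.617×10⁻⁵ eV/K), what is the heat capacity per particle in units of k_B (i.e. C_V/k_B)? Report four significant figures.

0.7042

k_BT = 8.617×10⁻⁵ × 906 K = 0.0780700 eV.
Eᵢ/kT = 0, 2.48495, 3.62495.
Z = Σ e^(−Eᵢ/kT) = e^(−0) + e^(−2.48495) + e^(−3.62495) = 1.00000 + 0.0833297 + 0.0266504 = 1.10998.
⟨E⟩ = 0.0213590 eV, ⟨E²⟩ = 0.00474837 eV².
C_V/k_B = (⟨E²⟩ − ⟨E⟩²)/(kT)² = (0.00474837 − 0.000456207)/0.00609492 = 0.7042.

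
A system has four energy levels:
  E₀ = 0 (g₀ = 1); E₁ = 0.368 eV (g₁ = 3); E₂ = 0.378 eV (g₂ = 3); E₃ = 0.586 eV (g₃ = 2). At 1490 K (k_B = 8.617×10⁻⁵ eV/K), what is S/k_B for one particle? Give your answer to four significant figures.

1.077

k_BT = 8.617×10⁻⁵ × 1490 K = 0.128393 eV.
Eᵢ/kT = 0, 2.86620, 2.94409, 4.56411.
Z = Σ gᵢe^(−Eᵢ/kT) = 1·e^(−0) + 3·e^(−2.86620) + 3·e^(−2.94409) + 2·e^(−4.56411) = 1.00000 + 0.170744 + 0.157950 + 0.0208383 = 1.34953.
⟨E⟩ = Σ EᵢPᵢ = 0.0998497 eV.
S/k_B = ln Z + ⟨E⟩/kT = ln(1.34953) + 0.0998497/0.128393 = 0.299756 + 0.777688 = 1.077.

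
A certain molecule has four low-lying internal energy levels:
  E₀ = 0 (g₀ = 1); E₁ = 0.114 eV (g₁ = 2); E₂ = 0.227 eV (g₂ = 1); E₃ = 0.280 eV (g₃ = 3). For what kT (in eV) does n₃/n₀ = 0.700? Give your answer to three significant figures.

n₃/n₀ = (g₃/g₀) exp[−(E₃−E₀)/kT] = 0.700.
⇒ (E₃−E₀)/kT = ln((3/1)/0.700) = ln(4.2857) = 1.4553.
kT = 0.280 eV / 1.4553 = 0.192 eV.

0.192 eV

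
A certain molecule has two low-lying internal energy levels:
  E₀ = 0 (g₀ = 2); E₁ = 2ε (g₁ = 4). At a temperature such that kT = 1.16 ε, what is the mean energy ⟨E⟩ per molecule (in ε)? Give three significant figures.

Eᵢ/kT = 0, 1.7241.
Z = Σ gᵢe^(−Eᵢ/kT) = 2·e^(−0) + 4·e^(−1.7241) = 2.0000 + 0.71333 = 2.7133.
⟨E⟩ = Σ Eᵢ gᵢe^(−Eᵢ/kT) / Z = (0·2.0000 + 2·0.71333) / 2.7133 = 0.526 ε.

0.526 ε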